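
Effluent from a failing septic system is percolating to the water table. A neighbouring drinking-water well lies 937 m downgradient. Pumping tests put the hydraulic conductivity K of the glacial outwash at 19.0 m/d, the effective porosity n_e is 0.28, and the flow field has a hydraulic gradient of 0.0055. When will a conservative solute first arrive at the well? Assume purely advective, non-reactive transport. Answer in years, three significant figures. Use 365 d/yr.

q = Ki = 19.0 × 0.0055 = 0.1045 m/d
Seepage velocity v = q / n = 0.1045 / 0.28 = 0.3732 m/d
t = L / v = 937 / 0.3732 = 2511 d
   = 2511 / 365 = 6.88 yr

6.88 years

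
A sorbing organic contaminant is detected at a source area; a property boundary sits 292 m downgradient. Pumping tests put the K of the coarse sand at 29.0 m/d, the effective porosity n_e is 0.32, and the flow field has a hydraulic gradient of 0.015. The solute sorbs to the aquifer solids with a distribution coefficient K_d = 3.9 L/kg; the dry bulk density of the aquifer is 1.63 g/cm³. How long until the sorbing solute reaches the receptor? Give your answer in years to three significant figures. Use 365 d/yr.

12.3 years

Darcy flux q = K·i = 29.0 × 0.015 = 0.4350 m/d
v = Ki/n = 29.0·0.015/0.32 = 1.359 m/d
Retardation R = 1 + ρ_b·K_d/n = 1 + 1.63×3.9/0.32 = 20.87
Contaminant velocity v_c = v/R = 1.359/20.87 = 0.06515 m/d
t = L/v_c = 292/0.06515 = 4482 d
   = 4482/365 = 12.3 yr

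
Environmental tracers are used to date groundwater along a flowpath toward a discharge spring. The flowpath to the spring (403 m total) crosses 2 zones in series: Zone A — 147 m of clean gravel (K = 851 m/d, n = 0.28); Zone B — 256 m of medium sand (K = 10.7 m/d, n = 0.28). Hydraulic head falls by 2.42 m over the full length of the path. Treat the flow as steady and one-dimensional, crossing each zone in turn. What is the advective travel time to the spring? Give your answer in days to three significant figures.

Steady 1-D flow in series ⇒ the Darcy flux q is identical in every zone and the zone head losses add (resistances L/K in series).
Σ(L/K) = 147/851 + 256/10.7 = 0.1727 + 23.93 = 24.10 d
q = ΔH / Σ(L/K) = 2.42 / 24.10 = 0.1004 m/d (same in every zone)
Zone A: v = q/n = 0.1004/0.28 = 0.3587 m/d → t_A = 147/0.3587 = 409.9 d
Zone B: v = q/n = 0.1004/0.28 = 0.3587 m/d → t_B = 256/0.3587 = 713.8 d
Total t = 409.9 + 713.8 = 1124 d

1120 days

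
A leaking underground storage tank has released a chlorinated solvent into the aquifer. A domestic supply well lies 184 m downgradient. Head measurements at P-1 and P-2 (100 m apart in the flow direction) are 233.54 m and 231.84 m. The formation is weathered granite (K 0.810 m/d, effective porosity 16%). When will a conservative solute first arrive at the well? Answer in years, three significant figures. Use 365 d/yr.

5.86 years

Hydraulic gradient i = (233.54 − 231.84) / 100 = 1.70 / 100 = 0.01700
Darcy flux q = K·i = 0.810 × 0.01700 = 0.01377 m/d
v_s = q/n_e = 0.01377/0.16 = 0.08606 m/d
t = L / v = 184 / 0.08606 = 2138 d
   = 2138 / 365 = 5.86 yr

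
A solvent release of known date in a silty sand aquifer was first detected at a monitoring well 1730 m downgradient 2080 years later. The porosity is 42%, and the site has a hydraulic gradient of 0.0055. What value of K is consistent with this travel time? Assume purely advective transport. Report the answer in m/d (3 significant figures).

0.174 m/d

t = 2080 years = 759200 d
v = L / t = 1730 / 759200 = 0.002279 m/d
K = v · n / i = 0.002279 × 0.42 / 0.0055 = 0.174 m/d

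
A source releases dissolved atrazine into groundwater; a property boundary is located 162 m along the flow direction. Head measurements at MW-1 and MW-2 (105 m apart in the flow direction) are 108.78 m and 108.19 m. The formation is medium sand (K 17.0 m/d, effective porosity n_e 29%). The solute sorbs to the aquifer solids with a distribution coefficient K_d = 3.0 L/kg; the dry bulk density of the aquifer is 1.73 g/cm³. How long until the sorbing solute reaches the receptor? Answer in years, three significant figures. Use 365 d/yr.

25.5 years

Hydraulic gradient i = (108.78 − 108.19) / 105 = 0.59 / 105 = 0.005619
Darcy flux q = K·i = 17.0 × 0.005619 = 0.09552 m/d
Average linear velocity = 0.09552 / 0.29 = 0.3294 m/d
Retardation R = 1 + ρ_b·K_d/n = 1 + 1.73×3.0/0.29 = 18.90
Contaminant velocity v_c = v/R = 0.3294/18.90 = 0.01743 m/d
t = L/v_c = 162/0.01743 = 9294 d
   = 9294/365 = 25.5 yr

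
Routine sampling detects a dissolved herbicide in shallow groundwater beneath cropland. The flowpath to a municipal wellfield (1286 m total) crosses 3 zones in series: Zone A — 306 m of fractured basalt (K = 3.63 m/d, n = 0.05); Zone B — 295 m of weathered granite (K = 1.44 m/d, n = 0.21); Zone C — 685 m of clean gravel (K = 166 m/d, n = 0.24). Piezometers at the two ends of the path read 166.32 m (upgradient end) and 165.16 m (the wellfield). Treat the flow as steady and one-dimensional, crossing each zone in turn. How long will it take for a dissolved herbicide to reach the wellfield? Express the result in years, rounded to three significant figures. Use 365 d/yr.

Total head drop ΔH = 166.32 − 165.16 = 1.16 m
Steady 1-D flow in series ⇒ the Darcy flux q is identical in every zone and the zone head losses add (resistances L/K in series).
Σ(L/K) = 306/3.63 + 295/1.44 + 685/166 = 84.30 + 204.9 + 4.127 = 293.3 d
q = ΔH / Σ(L/K) = 1.16 / 293.3 = 0.003955 m/d (same in every zone)
Zone A: v = q/n = 0.003955/0.05 = 0.07910 m/d → t_A = 306/0.07910 = 3868 d
Zone B: v = q/n = 0.003955/0.21 = 0.01883 m/d → t_B = 295/0.01883 = 15660 d
Zone C: v = q/n = 0.003955/0.24 = 0.01648 m/d → t_C = 685/0.01648 = 41570 d
Total t = 3868 + 15660 + 41570 = 61100 d
   = 61100 / 365 = 167 yr

167 years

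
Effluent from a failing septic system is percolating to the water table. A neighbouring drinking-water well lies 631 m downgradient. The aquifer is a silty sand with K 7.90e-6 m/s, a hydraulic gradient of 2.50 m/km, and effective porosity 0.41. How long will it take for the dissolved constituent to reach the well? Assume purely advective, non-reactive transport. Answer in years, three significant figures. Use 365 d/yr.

415 years

K = 7.90e-6 m/s × 86400 s/d = 0.6826 m/d
Specific discharge q = 0.6826 × 0.0025 = 0.001706 m/d
v = Ki/n = 0.6826·0.0025/0.41 = 0.004162 m/d
t = L / v = 631 / 0.004162 = 151600 d
   = 151600 / 365 = 415 yr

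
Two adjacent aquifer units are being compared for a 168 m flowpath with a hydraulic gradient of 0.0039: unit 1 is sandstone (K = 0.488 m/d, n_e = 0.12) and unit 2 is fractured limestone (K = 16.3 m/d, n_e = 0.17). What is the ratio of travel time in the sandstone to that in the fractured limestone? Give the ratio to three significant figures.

Unit 1 (sandstone): v = 0.488×0.0039/0.12 = 0.01586 m/d, t = 168/0.01586 = 10590 d
Unit 2 (fractured limestone): v = 16.3×0.0039/0.17 = 0.3739 m/d, t = 168/0.3739 = 449.3 d
t(sandstone) / t(fractured limestone) = 10590/449.3 = 23.6

23.6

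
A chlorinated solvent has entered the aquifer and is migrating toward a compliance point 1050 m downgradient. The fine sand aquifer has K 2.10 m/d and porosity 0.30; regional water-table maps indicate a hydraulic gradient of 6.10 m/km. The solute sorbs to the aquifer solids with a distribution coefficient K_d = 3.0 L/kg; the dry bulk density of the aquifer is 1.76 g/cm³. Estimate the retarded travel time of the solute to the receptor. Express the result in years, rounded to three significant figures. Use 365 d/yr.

Specific discharge q = 2.10 × 0.0061 = 0.01281 m/d
v_s = q/n_e = 0.01281/0.30 = 0.04270 m/d
Retardation R = 1 + ρ_b·K_d/n = 1 + 1.76×3.0/0.30 = 18.60
Contaminant velocity v_c = v/R = 0.04270/18.60 = 0.002296 m/d
t = L/v_c = 1050/0.002296 = 457400 d
   = 457400/365 = 1250 yr

1250 years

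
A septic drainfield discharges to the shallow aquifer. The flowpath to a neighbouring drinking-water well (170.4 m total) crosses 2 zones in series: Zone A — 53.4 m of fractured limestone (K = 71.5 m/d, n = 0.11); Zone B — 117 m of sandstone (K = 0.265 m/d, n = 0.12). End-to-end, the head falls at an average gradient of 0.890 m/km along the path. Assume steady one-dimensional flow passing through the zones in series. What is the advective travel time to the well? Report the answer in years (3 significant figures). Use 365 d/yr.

159 years

Steady 1-D flow in series ⇒ the Darcy flux q is identical in every zone and the zone head losses add (resistances L/K in series).
Σ(L/K) = 53.4/71.5 + 117/0.265 = 0.7469 + 441.5 = 442.3 d
K_eq = L_total / Σ(L/K) = 170.4 / 442.3 = 0.3853 m/d
q = K_eq · i = 0.3853 × 8.9e-4 = 3.429e-4 m/d (same in every zone)
Zone A: v = q/n = 3.429e-4/0.11 = 0.003117 m/d → t_A = 53.4/0.003117 = 17130 d
Zone B: v = q/n = 3.429e-4/0.12 = 0.002858 m/d → t_B = 117/0.002858 = 40940 d
Total t = 17130 + 40940 = 58070 d
   = 58070 / 365 = 159 yr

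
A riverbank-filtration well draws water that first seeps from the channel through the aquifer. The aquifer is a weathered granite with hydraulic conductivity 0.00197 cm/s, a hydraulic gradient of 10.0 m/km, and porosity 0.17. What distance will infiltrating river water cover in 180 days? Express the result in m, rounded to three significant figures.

K = 0.00197 cm/s × 864 = 1.702 m/d
Darcy flux q = K·i = 1.702 × 0.010 = 0.01702 m/d
Seepage velocity v = q / n = 0.01702 / 0.17 = 0.1001 m/d
L = v × T = 0.1001 × 180 = 18.02 m

18.0 m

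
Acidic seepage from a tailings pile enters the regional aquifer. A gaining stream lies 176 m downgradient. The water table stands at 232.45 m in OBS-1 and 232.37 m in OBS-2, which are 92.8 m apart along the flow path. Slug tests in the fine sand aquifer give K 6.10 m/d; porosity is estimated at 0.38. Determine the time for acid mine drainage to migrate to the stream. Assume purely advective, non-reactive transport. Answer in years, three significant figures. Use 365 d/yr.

Hydraulic gradient i = (232.45 − 232.37) / 92.8 = 0.08 / 92.8 = 8.621e-4
Specific discharge q = 6.10 × 8.621e-4 = 0.005259 m/d
Seepage velocity v = q / n = 0.005259 / 0.38 = 0.01384 m/d
t = L / v = 176 / 0.01384 = 12720 d
   = 12720 / 365 = 34.8 yr

34.8 years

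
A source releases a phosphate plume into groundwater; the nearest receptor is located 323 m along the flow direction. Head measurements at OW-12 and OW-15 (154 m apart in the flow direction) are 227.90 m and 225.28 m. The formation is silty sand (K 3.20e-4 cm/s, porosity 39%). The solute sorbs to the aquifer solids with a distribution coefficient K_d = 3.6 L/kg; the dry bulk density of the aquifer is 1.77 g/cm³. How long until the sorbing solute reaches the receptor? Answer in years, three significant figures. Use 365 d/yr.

Hydraulic gradient i = (227.90 − 225.28) / 154 = 2.62 / 154 = 0.01701
K = 3.20e-4 cm/s × 864 = 0.2765 m/d
q = Ki = 0.2765 × 0.01701 = 0.004704 m/d
v_s = q/n_e = 0.004704/0.39 = 0.01206 m/d
Retardation R = 1 + ρ_b·K_d/n = 1 + 1.77×3.6/0.39 = 17.34
Contaminant velocity v_c = v/R = 0.01206/17.34 = 6.956e-4 m/d
t = L/v_c = 323/6.956e-4 = 464300 d
   = 464300/365 = 1270 yr

1270 years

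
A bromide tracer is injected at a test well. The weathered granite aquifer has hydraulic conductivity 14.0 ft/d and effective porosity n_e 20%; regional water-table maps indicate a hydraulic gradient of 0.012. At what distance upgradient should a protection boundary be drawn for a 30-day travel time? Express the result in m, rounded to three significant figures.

K = 14.0 ft/d × 0.3048 = 4.267 m/d
Specific discharge q = 4.267 × 0.012 = 0.05121 m/d
Average linear velocity = 0.05121 / 0.20 = 0.2560 m/d
L = v × T = 0.2560 × 30 = 7.681 m

7.68 m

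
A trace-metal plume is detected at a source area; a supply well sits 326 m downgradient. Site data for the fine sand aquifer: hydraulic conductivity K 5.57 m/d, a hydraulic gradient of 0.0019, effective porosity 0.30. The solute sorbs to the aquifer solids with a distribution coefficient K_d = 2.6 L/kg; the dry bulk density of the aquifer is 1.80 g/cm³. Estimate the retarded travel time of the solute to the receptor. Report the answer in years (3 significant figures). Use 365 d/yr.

420 years

Darcy flux q = K·i = 5.57 × 0.0019 = 0.01058 m/d
Seepage velocity v = q / n = 0.01058 / 0.30 = 0.03528 m/d
Retardation R = 1 + ρ_b·K_d/n = 1 + 1.80×2.6/0.30 = 16.60
Contaminant velocity v_c = v/R = 0.03528/16.60 = 0.002125 m/d
t = L/v_c = 326/0.002125 = 153400 d
   = 153400/365 = 420 yr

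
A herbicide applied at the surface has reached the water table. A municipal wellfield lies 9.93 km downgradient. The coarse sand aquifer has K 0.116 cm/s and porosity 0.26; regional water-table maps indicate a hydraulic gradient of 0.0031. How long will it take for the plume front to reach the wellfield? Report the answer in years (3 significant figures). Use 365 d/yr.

22.8 years

K = 0.116 cm/s × 864 = 100.2 m/d
Darcy flux q = K·i = 100.2 × 0.0031 = 0.3107 m/d
Seepage velocity v = q / n = 0.3107 / 0.26 = 1.195 m/d
L = 9.93 km = 9930 m
t = L / v = 9930 / 1.195 = 8310 d
   = 8310 / 365 = 22.8 yr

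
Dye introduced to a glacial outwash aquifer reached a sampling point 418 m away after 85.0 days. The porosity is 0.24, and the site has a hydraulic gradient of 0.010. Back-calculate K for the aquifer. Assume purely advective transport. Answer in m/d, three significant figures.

v = L / t = 418 / 85.0 = 4.918 m/d
K = v · n / i = 4.918 × 0.24 / 0.010 = 118 m/d

118 m/d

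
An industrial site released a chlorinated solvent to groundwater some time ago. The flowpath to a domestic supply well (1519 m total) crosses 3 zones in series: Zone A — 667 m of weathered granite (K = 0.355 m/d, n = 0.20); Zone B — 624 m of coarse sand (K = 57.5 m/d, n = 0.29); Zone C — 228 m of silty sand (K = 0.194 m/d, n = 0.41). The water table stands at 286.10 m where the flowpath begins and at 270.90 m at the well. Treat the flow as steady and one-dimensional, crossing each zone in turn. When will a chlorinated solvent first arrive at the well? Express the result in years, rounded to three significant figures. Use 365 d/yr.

Total head drop ΔH = 286.10 − 270.90 = 15.20 m
Steady 1-D flow in series ⇒ the Darcy flux q is identical in every zone and the zone head losses add (resistances L/K in series).
Σ(L/K) = 667/0.355 + 624/57.5 + 228/0.194 = 1879 + 10.85 + 1175 = 3065 d
q = ΔH / Σ(L/K) = 15.20 / 3065 = 0.004959 m/d (same in every zone)
Zone A: v = q/n = 0.004959/0.20 = 0.02480 m/d → t_A = 667/0.02480 = 26900 d
Zone B: v = q/n = 0.004959/0.29 = 0.01710 m/d → t_B = 624/0.01710 = 36490 d
Zone C: v = q/n = 0.004959/0.41 = 0.01210 m/d → t_C = 228/0.01210 = 18850 d
Total t = 26900 + 36490 + 18850 = 82240 d
   = 82240 / 365 = 225 yr

225 years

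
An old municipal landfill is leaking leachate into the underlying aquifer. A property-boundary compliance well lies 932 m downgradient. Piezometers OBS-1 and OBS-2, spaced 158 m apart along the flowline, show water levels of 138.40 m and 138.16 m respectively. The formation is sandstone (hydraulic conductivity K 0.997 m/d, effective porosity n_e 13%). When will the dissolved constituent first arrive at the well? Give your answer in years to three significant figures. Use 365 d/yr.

219 years

Hydraulic gradient i = (138.40 − 138.16) / 158 = 0.24 / 158 = 0.001519
Darcy flux q = K·i = 0.997 × 0.001519 = 0.001514 m/d
Seepage velocity v = q / n = 0.001514 / 0.13 = 0.01165 m/d
t = L / v = 932 / 0.01165 = 80000 d
   = 80000 / 365 = 219 yr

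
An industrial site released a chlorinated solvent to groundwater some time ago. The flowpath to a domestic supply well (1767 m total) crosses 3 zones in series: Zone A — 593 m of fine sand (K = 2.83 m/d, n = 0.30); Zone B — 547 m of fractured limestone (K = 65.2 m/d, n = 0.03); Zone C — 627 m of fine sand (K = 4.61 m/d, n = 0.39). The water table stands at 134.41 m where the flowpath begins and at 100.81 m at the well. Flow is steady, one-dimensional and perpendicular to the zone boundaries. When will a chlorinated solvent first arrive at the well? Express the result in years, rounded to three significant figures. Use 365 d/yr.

12.7 years

Total head drop ΔH = 134.41 − 100.81 = 33.60 m
Continuity: the same q passes through each zone, so ΔH = q·Σ(L_j/K_j) — the zones act as resistances in series.
Σ(L/K) = 593/2.83 + 547/65.2 + 627/4.61 = 209.5 + 8.390 + 136.0 = 353.9 d
q = ΔH / Σ(L/K) = 33.60 / 353.9 = 0.09493 m/d (same in every zone)
Zone A: v = q/n = 0.09493/0.30 = 0.3164 m/d → t_A = 593/0.3164 = 1874 d
Zone B: v = q/n = 0.09493/0.03 = 3.164 m/d → t_B = 547/3.164 = 172.9 d
Zone C: v = q/n = 0.09493/0.39 = 0.2434 m/d → t_C = 627/0.2434 = 2576 d
Total t = 1874 + 172.9 + 2576 = 4623 d
   = 4623 / 365 = 12.7 yr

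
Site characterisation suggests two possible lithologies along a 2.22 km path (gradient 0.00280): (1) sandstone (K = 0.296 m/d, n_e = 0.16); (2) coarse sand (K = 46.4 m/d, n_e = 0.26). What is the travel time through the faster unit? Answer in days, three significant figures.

Unit 1 (sandstone): v = 0.296×0.0028/0.16 = 0.005180 m/d, t = 2220/0.005180 = 428600 d
Unit 2 (coarse sand): v = 46.4×0.0028/0.26 = 0.4997 m/d, t = 2220/0.4997 = 4443 d
Faster unit: t = 4440 d

4440 days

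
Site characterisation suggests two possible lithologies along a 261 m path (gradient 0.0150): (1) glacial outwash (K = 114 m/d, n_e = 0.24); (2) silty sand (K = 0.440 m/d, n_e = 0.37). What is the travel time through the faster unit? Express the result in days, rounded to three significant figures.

36.6 days

Unit 1 (glacial outwash): v = 114×0.015/0.24 = 7.125 m/d, t = 261/7.125 = 36.63 d
Unit 2 (silty sand): v = 0.440×0.015/0.37 = 0.01784 m/d, t = 261/0.01784 = 14630 d
Faster unit: t = 36.6 d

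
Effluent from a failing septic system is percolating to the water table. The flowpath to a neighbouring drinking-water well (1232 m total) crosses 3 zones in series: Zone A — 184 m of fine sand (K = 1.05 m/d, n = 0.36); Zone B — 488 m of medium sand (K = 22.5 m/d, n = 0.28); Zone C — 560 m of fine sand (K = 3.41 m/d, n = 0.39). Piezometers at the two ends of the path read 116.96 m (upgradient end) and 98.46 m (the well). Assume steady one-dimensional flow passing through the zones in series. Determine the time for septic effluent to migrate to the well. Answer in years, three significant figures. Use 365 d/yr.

22.5 years

Total head drop ΔH = 116.96 − 98.46 = 18.50 m
Steady 1-D flow in series ⇒ the Darcy flux q is identical in every zone and the zone head losses add (resistances L/K in series).
Σ(L/K) = 184/1.05 + 488/22.5 + 560/3.41 = 175.2 + 21.69 + 164.2 = 361.1 d
q = ΔH / Σ(L/K) = 18.50 / 361.1 = 0.05123 m/d (same in every zone)
Zone A: v = q/n = 0.05123/0.36 = 0.1423 m/d → t_A = 184/0.1423 = 1293 d
Zone B: v = q/n = 0.05123/0.28 = 0.1829 m/d → t_B = 488/0.1829 = 2667 d
Zone C: v = q/n = 0.05123/0.39 = 0.1313 m/d → t_C = 560/0.1313 = 4264 d
Total t = 1293 + 2667 + 4264 = 8224 d
   = 8224 / 365 = 22.5 yr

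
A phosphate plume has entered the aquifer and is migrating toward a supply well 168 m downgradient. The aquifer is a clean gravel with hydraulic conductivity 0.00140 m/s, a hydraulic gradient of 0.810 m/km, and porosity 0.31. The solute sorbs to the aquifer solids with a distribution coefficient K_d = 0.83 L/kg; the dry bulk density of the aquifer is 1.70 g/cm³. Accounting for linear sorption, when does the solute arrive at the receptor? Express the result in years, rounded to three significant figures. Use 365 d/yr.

8.08 years

K = 0.00140 m/s × 86400 s/d = 121.0 m/d
q = Ki = 121.0 × 8.1e-4 = 0.09798 m/d
v = Ki/n = 121.0·8.1e-4/0.31 = 0.3161 m/d
Retardation R = 1 + ρ_b·K_d/n = 1 + 1.70×0.83/0.31 = 5.552
Contaminant velocity v_c = v/R = 0.3161/5.552 = 0.05693 m/d
t = L/v_c = 168/0.05693 = 2951 d
   = 2951/365 = 8.08 yr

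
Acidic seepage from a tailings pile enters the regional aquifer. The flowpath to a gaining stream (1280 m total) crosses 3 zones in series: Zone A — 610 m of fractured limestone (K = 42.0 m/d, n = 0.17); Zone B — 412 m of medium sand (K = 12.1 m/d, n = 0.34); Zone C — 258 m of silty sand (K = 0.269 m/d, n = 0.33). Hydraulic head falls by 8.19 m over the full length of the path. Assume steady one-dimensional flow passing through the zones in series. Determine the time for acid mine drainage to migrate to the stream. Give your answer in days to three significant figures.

40500 days

Steady 1-D flow in series ⇒ the Darcy flux q is identical in every zone and the zone head losses add (resistances L/K in series).
Σ(L/K) = 610/42.0 + 412/12.1 + 258/0.269 = 14.52 + 34.05 + 959.1 = 1008 d
q = ΔH / Σ(L/K) = 8.19 / 1008 = 0.008128 m/d (same in every zone)
Zone A: v = q/n = 0.008128/0.17 = 0.04781 m/d → t_A = 610/0.04781 = 12760 d
Zone B: v = q/n = 0.008128/0.34 = 0.02390 m/d → t_B = 412/0.02390 = 17240 d
Zone C: v = q/n = 0.008128/0.33 = 0.02463 m/d → t_C = 258/0.02463 = 10480 d
Total t = 12760 + 17240 + 10480 = 40470 d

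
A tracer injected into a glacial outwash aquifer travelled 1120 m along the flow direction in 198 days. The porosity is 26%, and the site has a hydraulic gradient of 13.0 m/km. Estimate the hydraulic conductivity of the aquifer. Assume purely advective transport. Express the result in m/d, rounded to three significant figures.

v = L / t = 1120 / 198 = 5.657 m/d
K = v · n / i = 5.657 × 0.26 / 0.013 = 113 m/d

113 m/d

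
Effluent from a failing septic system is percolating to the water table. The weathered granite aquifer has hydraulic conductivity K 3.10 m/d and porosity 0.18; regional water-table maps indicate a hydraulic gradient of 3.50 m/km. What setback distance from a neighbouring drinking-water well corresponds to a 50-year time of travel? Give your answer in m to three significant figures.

Specific discharge q = 3.10 × 0.0035 = 0.01085 m/d
Seepage velocity v = q / n = 0.01085 / 0.18 = 0.06028 m/d
T = 50 yr × 365 = 18250 d
L = v × T = 0.06028 × 18250 = 1100 m

1100 m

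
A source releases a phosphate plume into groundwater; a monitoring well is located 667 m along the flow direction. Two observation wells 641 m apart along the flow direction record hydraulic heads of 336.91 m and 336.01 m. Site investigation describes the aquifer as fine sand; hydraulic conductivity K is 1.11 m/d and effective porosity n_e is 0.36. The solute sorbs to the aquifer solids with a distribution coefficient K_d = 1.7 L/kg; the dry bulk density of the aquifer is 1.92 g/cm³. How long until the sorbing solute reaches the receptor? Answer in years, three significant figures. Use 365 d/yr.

Hydraulic gradient i = (336.91 − 336.01) / 641 = 0.90 / 641 = 0.001404
q = Ki = 1.11 × 0.001404 = 0.001559 m/d
Average linear velocity = 0.001559 / 0.36 = 0.004329 m/d
Retardation R = 1 + ρ_b·K_d/n = 1 + 1.92×1.7/0.36 = 10.07
Contaminant velocity v_c = v/R = 0.004329/10.07 = 4.301e-4 m/d
t = L/v_c = 667/4.301e-4 = 1.551e6 d
   = 1.551e6/365 = 4250 yr

4250 years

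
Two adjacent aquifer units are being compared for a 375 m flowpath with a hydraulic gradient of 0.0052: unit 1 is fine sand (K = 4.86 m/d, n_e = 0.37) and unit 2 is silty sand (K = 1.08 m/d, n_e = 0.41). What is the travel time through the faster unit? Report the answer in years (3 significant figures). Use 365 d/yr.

Unit 1 (fine sand): v = 4.86×0.0052/0.37 = 0.06830 m/d, t = 375/0.06830 = 5490 d
Unit 2 (silty sand): v = 1.08×0.0052/0.41 = 0.01370 m/d, t = 375/0.01370 = 27380 d
Faster: 5490 d / 365 = 15.0 yr

15.0 years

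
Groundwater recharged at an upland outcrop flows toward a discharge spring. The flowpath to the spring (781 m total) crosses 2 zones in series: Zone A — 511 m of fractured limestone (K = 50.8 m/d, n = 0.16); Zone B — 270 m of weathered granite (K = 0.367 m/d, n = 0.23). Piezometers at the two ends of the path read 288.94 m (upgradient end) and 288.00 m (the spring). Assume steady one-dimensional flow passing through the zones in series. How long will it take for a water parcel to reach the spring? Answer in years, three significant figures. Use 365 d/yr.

313 years

Total head drop ΔH = 288.94 − 288.00 = 0.94 m
Continuity: the same q passes through each zone, so ΔH = q·Σ(L_j/K_j) — the zones act as resistances in series.
Σ(L/K) = 511/50.8 + 270/0.367 = 10.06 + 735.7 = 745.8 d
q = ΔH / Σ(L/K) = 0.94 / 745.8 = 0.001260 m/d (same in every zone)
Zone A: v = q/n = 0.001260/0.16 = 0.007878 m/d → t_A = 511/0.007878 = 64860 d
Zone B: v = q/n = 0.001260/0.23 = 0.005480 m/d → t_B = 270/0.005480 = 49270 d
Total t = 64860 + 49270 = 114100 d
   = 114100 / 365 = 313 yr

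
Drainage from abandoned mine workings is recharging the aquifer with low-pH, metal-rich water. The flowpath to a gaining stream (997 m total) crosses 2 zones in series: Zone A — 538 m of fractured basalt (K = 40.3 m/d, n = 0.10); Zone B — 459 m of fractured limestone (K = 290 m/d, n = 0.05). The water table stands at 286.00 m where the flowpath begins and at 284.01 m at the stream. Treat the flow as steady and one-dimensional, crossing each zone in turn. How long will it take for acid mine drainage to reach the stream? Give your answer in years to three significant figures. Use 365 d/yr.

Total head drop ΔH = 286.00 − 284.01 = 1.99 m
Continuity: the same q passes through each zone, so ΔH = q·Σ(L_j/K_j) — the zones act as resistances in series.
Σ(L/K) = 538/40.3 + 459/290 = 13.35 + 1.583 = 14.93 d
q = ΔH / Σ(L/K) = 1.99 / 14.93 = 0.1333 m/d (same in every zone)
Zone A: v = q/n = 0.1333/0.10 = 1.333 m/d → t_A = 538/1.333 = 403.7 d
Zone B: v = q/n = 0.1333/0.05 = 2.665 m/d → t_B = 459/2.665 = 172.2 d
Total t = 403.7 + 172.2 = 575.9 d
   = 575.9 / 365 = 1.58 yr

1.58 years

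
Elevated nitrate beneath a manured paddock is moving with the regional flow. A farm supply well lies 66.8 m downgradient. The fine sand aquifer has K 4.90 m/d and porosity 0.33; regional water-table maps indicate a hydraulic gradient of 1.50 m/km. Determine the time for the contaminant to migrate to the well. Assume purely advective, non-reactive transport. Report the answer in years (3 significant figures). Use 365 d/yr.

8.22 years

q = Ki = 4.90 × 0.0015 = 0.007350 m/d
v = Ki/n = 4.90·0.0015/0.33 = 0.02227 m/d
t = L / v = 66.8 / 0.02227 = 2999 d
   = 2999 / 365 = 8.22 yr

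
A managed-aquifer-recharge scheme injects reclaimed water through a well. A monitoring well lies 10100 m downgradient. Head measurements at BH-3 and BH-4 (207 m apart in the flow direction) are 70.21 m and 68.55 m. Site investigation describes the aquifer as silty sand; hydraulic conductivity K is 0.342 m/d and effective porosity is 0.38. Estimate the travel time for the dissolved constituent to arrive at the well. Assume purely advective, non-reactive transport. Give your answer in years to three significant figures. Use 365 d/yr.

Hydraulic gradient i = (70.21 − 68.55) / 207 = 1.66 / 207 = 0.008019
Darcy flux q = K·i = 0.342 × 0.008019 = 0.002743 m/d
v = Ki/n = 0.342·0.008019/0.38 = 0.007217 m/d
t = L / v = 10100 / 0.007217 = 1.399e6 d
   = 1.399e6 / 365 = 3830 yr

3830 years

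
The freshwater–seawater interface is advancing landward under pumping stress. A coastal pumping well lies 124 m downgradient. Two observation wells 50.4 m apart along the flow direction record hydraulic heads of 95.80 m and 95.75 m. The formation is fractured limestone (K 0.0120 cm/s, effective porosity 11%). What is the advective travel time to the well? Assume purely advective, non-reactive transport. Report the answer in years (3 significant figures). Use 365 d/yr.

Hydraulic gradient i = (95.80 − 95.75) / 50.4 = 0.05 / 50.4 = 9.921e-4
K = 0.0120 cm/s × 864 = 10.37 m/d
q = Ki = 10.37 × 9.921e-4 = 0.01029 m/d
v = Ki/n = 10.37·9.921e-4/0.11 = 0.09351 m/d
t = L / v = 124 / 0.09351 = 1326 d
   = 1326 / 365 = 3.63 yr

3.63 years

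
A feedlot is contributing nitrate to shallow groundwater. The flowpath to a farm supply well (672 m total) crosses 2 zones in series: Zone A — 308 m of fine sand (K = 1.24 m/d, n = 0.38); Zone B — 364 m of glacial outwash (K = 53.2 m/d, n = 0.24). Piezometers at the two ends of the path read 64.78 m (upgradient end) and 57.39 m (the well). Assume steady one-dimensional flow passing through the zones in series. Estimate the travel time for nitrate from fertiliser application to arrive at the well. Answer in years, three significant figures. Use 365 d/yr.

19.3 years

Total head drop ΔH = 64.78 − 57.39 = 7.39 m
Steady 1-D flow in series ⇒ the Darcy flux q is identical in every zone and the zone head losses add (resistances L/K in series).
Σ(L/K) = 308/1.24 + 364/53.2 = 248.4 + 6.842 = 255.2 d
q = ΔH / Σ(L/K) = 7.39 / 255.2 = 0.02895 m/d (same in every zone)
Zone A: v = q/n = 0.02895/0.38 = 0.07620 m/d → t_A = 308/0.07620 = 4042 d
Zone B: v = q/n = 0.02895/0.24 = 0.1206 m/d → t_B = 364/0.1206 = 3017 d
Total t = 4042 + 3017 = 7059 d
   = 7059 / 365 = 19.3 yr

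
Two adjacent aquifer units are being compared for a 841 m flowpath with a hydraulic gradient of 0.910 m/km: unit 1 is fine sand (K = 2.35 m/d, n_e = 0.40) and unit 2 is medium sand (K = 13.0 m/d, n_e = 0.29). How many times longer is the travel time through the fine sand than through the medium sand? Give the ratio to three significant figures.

7.63

Unit 1 (fine sand): v = 2.35×9.1e-4/0.40 = 0.005346 m/d, t = 841/0.005346 = 157300 d
Unit 2 (medium sand): v = 13.0×9.1e-4/0.29 = 0.04079 m/d, t = 841/0.04079 = 20620 d
t(fine sand) / t(medium sand) = 157300/20620 = 7.63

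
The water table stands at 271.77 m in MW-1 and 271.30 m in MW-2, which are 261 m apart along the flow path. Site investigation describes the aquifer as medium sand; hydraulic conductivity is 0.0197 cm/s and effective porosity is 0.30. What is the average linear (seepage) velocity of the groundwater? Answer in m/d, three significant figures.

0.102 m/d

Hydraulic gradient i = (271.77 − 271.30) / 261 = 0.47 / 261 = 0.001801
K = 0.0197 cm/s × 864 = 17.02 m/d
q = Ki = 17.02 × 0.001801 = 0.03065 m/d
v = Ki/n = 17.02·0.001801/0.30 = 0.1022 m/d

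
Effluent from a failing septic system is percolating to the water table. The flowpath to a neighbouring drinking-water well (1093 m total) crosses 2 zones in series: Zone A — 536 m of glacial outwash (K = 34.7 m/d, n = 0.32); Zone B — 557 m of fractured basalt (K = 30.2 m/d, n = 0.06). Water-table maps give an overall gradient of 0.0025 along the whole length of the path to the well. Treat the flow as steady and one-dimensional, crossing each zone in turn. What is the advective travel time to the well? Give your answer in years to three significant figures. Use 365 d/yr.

For zones in series the flux q is common to all zones; the equivalent conductivity is the harmonic (thickness-weighted) mean, K_eq = L_total / Σ(L_j/K_j).
Σ(L/K) = 536/34.7 + 557/30.2 = 15.45 + 18.44 = 33.89 d
K_eq = L_total / Σ(L/K) = 1093 / 33.89 = 32.25 m/d
q = K_eq · i = 32.25 × 0.0025 = 0.08063 m/d (same in every zone)
Zone A: v = q/n = 0.08063/0.32 = 0.2520 m/d → t_A = 536/0.2520 = 2127 d
Zone B: v = q/n = 0.08063/0.06 = 1.344 m/d → t_B = 557/1.344 = 414.5 d
Total t = 2127 + 414.5 = 2542 d
   = 2542 / 365 = 6.96 yr

6.96 years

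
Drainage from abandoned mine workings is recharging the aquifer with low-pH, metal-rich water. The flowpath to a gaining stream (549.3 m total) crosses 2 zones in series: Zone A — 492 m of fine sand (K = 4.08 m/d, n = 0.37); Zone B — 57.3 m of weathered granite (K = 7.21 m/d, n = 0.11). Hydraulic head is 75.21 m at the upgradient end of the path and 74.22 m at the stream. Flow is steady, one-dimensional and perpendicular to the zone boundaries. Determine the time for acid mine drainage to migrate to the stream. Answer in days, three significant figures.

Total head drop ΔH = 75.21 − 74.22 = 0.99 m
Continuity: the same q passes through each zone, so ΔH = q·Σ(L_j/K_j) — the zones act as resistances in series.
Σ(L/K) = 492/4.08 + 57.3/7.21 = 120.6 + 7.947 = 128.5 d
q = ΔH / Σ(L/K) = 0.99 / 128.5 = 0.007702 m/d (same in every zone)
Zone A: v = q/n = 0.007702/0.37 = 0.02082 m/d → t_A = 492/0.02082 = 23630 d
Zone B: v = q/n = 0.007702/0.11 = 0.07002 m/d → t_B = 57.3/0.07002 = 818.3 d
Total t = 23630 + 818.3 = 24450 d

24500 days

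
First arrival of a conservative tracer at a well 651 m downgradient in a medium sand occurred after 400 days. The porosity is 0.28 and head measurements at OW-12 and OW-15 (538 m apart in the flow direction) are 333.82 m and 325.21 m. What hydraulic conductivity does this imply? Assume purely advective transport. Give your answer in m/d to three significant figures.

Hydraulic gradient i = (333.82 − 325.21) / 538 = 8.61 / 538 = 0.01600
v = L / t = 651 / 400 = 1.628 m/d
K = v · n / i = 1.628 × 0.28 / 0.01600 = 28.5 m/d

28.5 m/d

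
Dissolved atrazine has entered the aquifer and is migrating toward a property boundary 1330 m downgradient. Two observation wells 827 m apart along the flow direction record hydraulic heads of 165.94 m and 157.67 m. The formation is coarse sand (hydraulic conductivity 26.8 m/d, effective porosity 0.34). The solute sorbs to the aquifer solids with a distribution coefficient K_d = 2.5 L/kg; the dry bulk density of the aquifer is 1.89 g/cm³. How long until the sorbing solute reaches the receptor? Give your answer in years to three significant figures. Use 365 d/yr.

68.9 years

Hydraulic gradient i = (165.94 − 157.67) / 827 = 8.27 / 827 = 0.01000
q = Ki = 26.8 × 0.01000 = 0.2680 m/d
v = Ki/n = 26.8·0.01000/0.34 = 0.7882 m/d
Retardation R = 1 + ρ_b·K_d/n = 1 + 1.89×2.5/0.34 = 14.90
Contaminant velocity v_c = v/R = 0.7882/14.90 = 0.05291 m/d
t = L/v_c = 1330/0.05291 = 25140 d
   = 25140/365 = 68.9 yr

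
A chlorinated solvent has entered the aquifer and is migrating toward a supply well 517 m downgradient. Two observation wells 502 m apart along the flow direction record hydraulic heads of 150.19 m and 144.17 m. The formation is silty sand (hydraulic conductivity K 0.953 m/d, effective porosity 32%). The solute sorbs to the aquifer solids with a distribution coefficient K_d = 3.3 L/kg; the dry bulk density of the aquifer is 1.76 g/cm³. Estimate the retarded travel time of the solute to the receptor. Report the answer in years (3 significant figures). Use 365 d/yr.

Hydraulic gradient i = (150.19 − 144.17) / 502 = 6.02 / 502 = 0.01199
q = Ki = 0.953 × 0.01199 = 0.01143 m/d
v = Ki/n = 0.953·0.01199/0.32 = 0.03571 m/d
Retardation R = 1 + ρ_b·K_d/n = 1 + 1.76×3.3/0.32 = 19.15
Contaminant velocity v_c = v/R = 0.03571/19.15 = 0.001865 m/d
t = L/v_c = 517/0.001865 = 277200 d
   = 277200/365 = 760 yr

760 years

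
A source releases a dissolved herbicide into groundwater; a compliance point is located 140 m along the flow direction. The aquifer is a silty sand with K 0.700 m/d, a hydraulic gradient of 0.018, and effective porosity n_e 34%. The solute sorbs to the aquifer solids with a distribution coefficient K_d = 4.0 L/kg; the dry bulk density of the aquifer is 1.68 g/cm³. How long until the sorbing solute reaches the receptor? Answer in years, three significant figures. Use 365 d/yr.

Specific discharge q = 0.700 × 0.018 = 0.01260 m/d
Average linear velocity = 0.01260 / 0.34 = 0.03706 m/d
Retardation R = 1 + ρ_b·K_d/n = 1 + 1.68×4.0/0.34 = 20.76
Contaminant velocity v_c = v/R = 0.03706/20.76 = 0.001785 m/d
t = L/v_c = 140/0.001785 = 78440 d
   = 78440/365 = 215 yr

215 years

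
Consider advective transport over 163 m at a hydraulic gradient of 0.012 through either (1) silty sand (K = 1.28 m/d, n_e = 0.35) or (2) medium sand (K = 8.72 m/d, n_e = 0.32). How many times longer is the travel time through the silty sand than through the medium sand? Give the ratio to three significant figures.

7.45

Unit 1 (silty sand): v = 1.28×0.012/0.35 = 0.04389 m/d, t = 163/0.04389 = 3714 d
Unit 2 (medium sand): v = 8.72×0.012/0.32 = 0.3270 m/d, t = 163/0.3270 = 498.5 d
t(silty sand) / t(medium sand) = 3714/498.5 = 7.45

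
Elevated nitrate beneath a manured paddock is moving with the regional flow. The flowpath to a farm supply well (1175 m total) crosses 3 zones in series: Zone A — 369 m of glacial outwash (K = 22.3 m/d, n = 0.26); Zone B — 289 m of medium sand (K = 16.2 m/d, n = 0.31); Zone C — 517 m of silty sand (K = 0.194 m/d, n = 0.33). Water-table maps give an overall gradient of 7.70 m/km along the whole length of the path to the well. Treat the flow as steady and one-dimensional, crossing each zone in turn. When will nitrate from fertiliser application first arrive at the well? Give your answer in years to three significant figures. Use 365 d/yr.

Steady 1-D flow in series ⇒ the Darcy flux q is identical in every zone and the zone head losses add (resistances L/K in series).
Σ(L/K) = 369/22.3 + 289/16.2 + 517/0.194 = 16.55 + 17.84 + 2665 = 2699 d
K_eq = L_total / Σ(L/K) = 1175 / 2699 = 0.4353 m/d
q = K_eq · i = 0.4353 × 0.0077 = 0.003352 m/d (same in every zone)
Zone A: v = q/n = 0.003352/0.26 = 0.01289 m/d → t_A = 369/0.01289 = 28620 d
Zone B: v = q/n = 0.003352/0.31 = 0.01081 m/d → t_B = 289/0.01081 = 26730 d
Zone C: v = q/n = 0.003352/0.33 = 0.01016 m/d → t_C = 517/0.01016 = 50900 d
Total t = 28620 + 26730 + 50900 = 106300 d
   = 106300 / 365 = 291 yr

291 years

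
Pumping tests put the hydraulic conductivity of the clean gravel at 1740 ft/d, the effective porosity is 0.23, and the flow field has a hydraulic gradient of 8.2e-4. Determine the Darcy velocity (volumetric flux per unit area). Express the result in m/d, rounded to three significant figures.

0.435 m/d

K = 1740 ft/d × 0.3048 = 530.4 m/d
Darcy flux q = K·i = 530.4 × 8.2e-4 = 0.4349 m/d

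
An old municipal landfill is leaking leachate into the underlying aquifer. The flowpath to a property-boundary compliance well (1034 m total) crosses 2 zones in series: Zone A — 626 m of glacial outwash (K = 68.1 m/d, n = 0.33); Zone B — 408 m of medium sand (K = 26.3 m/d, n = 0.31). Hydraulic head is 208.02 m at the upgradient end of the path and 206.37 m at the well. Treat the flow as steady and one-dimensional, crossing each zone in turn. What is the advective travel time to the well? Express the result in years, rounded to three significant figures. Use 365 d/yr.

Total head drop ΔH = 208.02 − 206.37 = 1.65 m
Steady 1-D flow in series ⇒ the Darcy flux q is identical in every zone and the zone head losses add (resistances L/K in series).
Σ(L/K) = 626/68.1 + 408/26.3 = 9.192 + 15.51 = 24.71 d
q = ΔH / Σ(L/K) = 1.65 / 24.71 = 0.06679 m/d (same in every zone)
Zone A: v = q/n = 0.06679/0.33 = 0.2024 m/d → t_A = 626/0.2024 = 3093 d
Zone B: v = q/n = 0.06679/0.31 = 0.2154 m/d → t_B = 408/0.2154 = 1894 d
Total t = 3093 + 1894 = 4987 d
   = 4987 / 365 = 13.7 yr

13.7 years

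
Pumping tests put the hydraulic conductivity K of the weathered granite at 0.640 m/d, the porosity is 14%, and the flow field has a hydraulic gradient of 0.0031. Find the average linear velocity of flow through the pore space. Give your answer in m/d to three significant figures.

Darcy flux q = K·i = 0.640 × 0.0031 = 0.001984 m/d
v = Ki/n = 0.640·0.0031/0.14 = 0.01417 m/d

0.0142 m/d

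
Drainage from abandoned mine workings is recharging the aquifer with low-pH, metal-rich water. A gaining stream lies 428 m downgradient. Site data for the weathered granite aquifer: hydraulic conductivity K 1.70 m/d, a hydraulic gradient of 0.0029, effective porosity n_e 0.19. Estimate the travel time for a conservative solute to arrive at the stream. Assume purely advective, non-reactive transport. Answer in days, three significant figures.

Darcy flux q = K·i = 1.70 × 0.0029 = 0.004930 m/d
v = Ki/n = 1.70·0.0029/0.19 = 0.02595 m/d
t = L / v = 428 / 0.02595 = 16490 d

16500 days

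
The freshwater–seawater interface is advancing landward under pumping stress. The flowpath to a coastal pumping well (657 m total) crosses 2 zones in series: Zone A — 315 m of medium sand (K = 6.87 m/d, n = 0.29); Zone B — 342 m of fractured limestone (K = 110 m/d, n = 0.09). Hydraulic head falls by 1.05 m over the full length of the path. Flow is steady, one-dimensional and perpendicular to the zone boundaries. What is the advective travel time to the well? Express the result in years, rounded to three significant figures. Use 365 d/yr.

15.6 years

Steady 1-D flow in series ⇒ the Darcy flux q is identical in every zone and the zone head losses add (resistances L/K in series).
Σ(L/K) = 315/6.87 + 342/110 = 45.85 + 3.109 = 48.96 d
q = ΔH / Σ(L/K) = 1.05 / 48.96 = 0.02145 m/d (same in every zone)
Zone A: v = q/n = 0.02145/0.29 = 0.07395 m/d → t_A = 315/0.07395 = 4260 d
Zone B: v = q/n = 0.02145/0.09 = 0.2383 m/d → t_B = 342/0.2383 = 1435 d
Total t = 4260 + 1435 = 5695 d
   = 5695 / 365 = 15.6 yr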